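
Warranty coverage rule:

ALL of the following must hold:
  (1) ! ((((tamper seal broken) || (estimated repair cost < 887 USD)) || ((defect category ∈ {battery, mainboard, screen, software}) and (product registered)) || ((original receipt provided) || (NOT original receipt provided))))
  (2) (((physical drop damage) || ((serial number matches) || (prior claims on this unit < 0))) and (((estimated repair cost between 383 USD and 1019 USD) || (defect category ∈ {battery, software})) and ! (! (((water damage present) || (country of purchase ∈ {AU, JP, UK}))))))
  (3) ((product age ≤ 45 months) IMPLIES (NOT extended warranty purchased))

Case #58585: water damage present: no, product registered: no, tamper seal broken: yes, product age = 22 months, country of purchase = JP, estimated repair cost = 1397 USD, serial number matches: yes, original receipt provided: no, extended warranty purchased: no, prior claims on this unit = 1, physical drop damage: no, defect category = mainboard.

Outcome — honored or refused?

Atomic conditions:
  tamper seal broken: yes → true
  estimated repair cost < 887 USD: 1397 < 887 is false
  defect category ∈ {battery, mainboard, screen, software}: mainboard is in the set → true
  product registered: no → false
  original receipt provided: no → false
  NOT original receipt provided: no → true
  physical drop damage: no → false
  serial number matches: yes → true
  prior claims on this unit < 0: 1 < 0 is false
  estimated repair cost between 383 USD and 1019 USD: 1397 in [383, 1019] is false
  defect category ∈ {battery, software}: mainboard is not in the set → false
  water damage present: no → false
  country of purchase ∈ {AU, JP, UK}: JP is in the set → true
  product age ≤ 45 months: 22 ≤ 45 is true
  NOT extended warranty purchased: no → true
Combine:
[1.1.1] true OR false = true
[1.1.2] true AND false = false
[1.1.3] false OR true = true
[1.1] true OR false OR true = true
[1] NOT true = false
[2.1.2] true OR false = true
[2.1] false OR true = true
[2.2.1] false OR false = false
[2.2.2.1.1] false OR true = true
[2.2.2.1] NOT true = false
[2.2.2] NOT false = true
[2.2] false AND true = false
[2] true AND false = false
[3] true → true = true
[root] false AND false AND true = false
Overall: false → refused

Refused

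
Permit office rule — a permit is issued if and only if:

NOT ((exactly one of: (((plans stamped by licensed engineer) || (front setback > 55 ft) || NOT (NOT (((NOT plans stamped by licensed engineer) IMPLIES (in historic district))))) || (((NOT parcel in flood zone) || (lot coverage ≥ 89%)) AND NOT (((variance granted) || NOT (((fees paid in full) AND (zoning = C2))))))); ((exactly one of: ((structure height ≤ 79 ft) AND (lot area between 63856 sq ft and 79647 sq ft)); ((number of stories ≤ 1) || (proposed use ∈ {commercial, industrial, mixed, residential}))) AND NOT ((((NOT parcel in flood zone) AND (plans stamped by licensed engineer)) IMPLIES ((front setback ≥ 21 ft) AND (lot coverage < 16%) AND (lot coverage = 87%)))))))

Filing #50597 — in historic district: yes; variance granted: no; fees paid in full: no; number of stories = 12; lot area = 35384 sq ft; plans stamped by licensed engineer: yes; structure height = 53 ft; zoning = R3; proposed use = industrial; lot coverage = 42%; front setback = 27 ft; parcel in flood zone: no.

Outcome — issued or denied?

Atomic conditions:
  plans stamped by licensed engineer: yes → true
  front setback > 55 ft: 27 > 55 is false
  NOT plans stamped by licensed engineer: yes → false
  in historic district: yes → true
  NOT parcel in flood zone: no → true
  lot coverage ≥ 89%: 42 ≥ 89 is false
  variance granted: no → false
  fees paid in full: no → false
  zoning = C2: R3 == C2 is false
  structure height ≤ 79 ft: 53 ≤ 79 is true
  lot area between 63856 sq ft and 79647 sq ft: 35384 in [63856, 79647] is false
  number of stories ≤ 1: 12 ≤ 1 is false
  proposed use ∈ {commercial, industrial, mixed, residential}: industrial is in the set → true
  front setback ≥ 21 ft: 27 ≥ 21 is true
  lot coverage < 16%: 42 < 16 is false
  lot coverage = 87%: 42 == 87 is false
Combine:
[1.1.1.3.1.1] false → true (antecedent false ⇒ implication holds) = true
[1.1.1.3.1] NOT true = false
[1.1.1.3] NOT false = true
[1.1.1] true OR false OR true = true
[1.1.2.1] true OR false = true
[1.1.2.2.1.2.1] false AND false = false
[1.1.2.2.1.2] NOT false = true
[1.1.2.2.1] false OR true = true
[1.1.2.2] NOT true = false
[1.1.2] true AND false = false
[1.1] true OR false = true
[1.2.1.1] true AND false = false
[1.2.1.2] false OR true = true
[1.2.1] exactly-one(false, true) = true
[1.2.2.1.1] true AND true = true
[1.2.2.1.2] true AND false AND false = false
[1.2.2.1] true → false = false
[1.2.2] NOT false = true
[1.2] true AND true = true
[1] exactly-one(true, true) = false
[root] NOT false = true
Overall: true → issued

Issued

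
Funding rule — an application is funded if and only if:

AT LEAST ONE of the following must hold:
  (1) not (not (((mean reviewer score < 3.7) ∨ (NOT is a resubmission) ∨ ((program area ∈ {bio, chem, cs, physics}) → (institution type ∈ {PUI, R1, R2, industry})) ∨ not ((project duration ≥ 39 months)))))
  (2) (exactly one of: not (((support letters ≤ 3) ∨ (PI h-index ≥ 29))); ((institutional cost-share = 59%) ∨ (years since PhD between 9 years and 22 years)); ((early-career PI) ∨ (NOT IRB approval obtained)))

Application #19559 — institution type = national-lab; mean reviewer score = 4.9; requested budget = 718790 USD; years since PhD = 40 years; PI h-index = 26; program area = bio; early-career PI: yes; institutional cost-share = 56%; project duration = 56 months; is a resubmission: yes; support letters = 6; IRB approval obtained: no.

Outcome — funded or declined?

Declined

Atomic conditions:
  mean reviewer score < 3.7: 4.9 < 3.7 is false
  NOT is a resubmission: yes → false
  program area ∈ {bio, chem, cs, physics}: bio is in the set → true
  institution type ∈ {PUI, R1, R2, industry}: national-lab is not in the set → false
  project duration ≥ 39 months: 56 ≥ 39 is true
  support letters ≤ 3: 6 ≤ 3 is false
  PI h-index ≥ 29: 26 ≥ 29 is false
  institutional cost-share = 59%: 56 == 59 is false
  years since PhD between 9 years and 22 years: 40 in [9, 22] is false
  early-career PI: yes → true
  NOT IRB approval obtained: no → true
Combine:
[1.1.1.3] true → false = false
[1.1.1.4] NOT true = false
[1.1.1] false OR false OR false OR false = false
[1.1] NOT false = true
[1] NOT true = false
[2.1.1] false OR false = false
[2.1] NOT false = true
[2.2] false OR false = false
[2.3] true OR true = true
[2] exactly-one(true, false, true) = false
[root] false OR false = false
Overall: false → declined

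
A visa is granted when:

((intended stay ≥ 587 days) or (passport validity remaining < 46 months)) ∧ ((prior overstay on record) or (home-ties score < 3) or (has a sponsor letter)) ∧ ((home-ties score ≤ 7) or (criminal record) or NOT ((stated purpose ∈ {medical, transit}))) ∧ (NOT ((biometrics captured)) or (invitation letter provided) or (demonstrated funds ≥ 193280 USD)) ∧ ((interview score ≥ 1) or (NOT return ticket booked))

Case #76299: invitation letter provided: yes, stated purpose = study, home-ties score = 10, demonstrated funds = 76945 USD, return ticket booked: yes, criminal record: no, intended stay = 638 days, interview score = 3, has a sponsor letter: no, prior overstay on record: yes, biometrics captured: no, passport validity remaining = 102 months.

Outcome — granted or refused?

Granted

Atomic conditions:
  intended stay ≥ 587 days: 638 ≥ 587 is true
  passport validity remaining < 46 months: 102 < 46 is false
  prior overstay on record: yes → true
  home-ties score < 3: 10 < 3 is false
  has a sponsor letter: no → false
  home-ties score ≤ 7: 10 ≤ 7 is false
  criminal record: no → false
  stated purpose ∈ {medical, transit}: study is not in the set → false
  biometrics captured: no → false
  invitation letter provided: yes → true
  demonstrated funds ≥ 193280 USD: 76945 ≥ 193280 is false
  interview score ≥ 1: 3 ≥ 1 is true
  NOT return ticket booked: yes → false
Combine:
[1] true OR false = true
[2] true OR false OR false = true
[3.3] NOT false = true
[3] false OR false OR true = true
[4.1] NOT false = true
[4] true OR true OR false = true
[5] true OR false = true
[root] true AND true AND true AND true AND true = true
Overall: true → granted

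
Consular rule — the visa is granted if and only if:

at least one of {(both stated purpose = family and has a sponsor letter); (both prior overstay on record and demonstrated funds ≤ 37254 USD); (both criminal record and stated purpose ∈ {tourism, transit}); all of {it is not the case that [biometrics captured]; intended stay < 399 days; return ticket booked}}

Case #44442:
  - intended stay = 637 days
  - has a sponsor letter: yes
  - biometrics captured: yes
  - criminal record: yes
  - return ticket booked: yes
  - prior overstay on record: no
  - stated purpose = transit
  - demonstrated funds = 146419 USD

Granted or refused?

Atomic conditions:
  stated purpose = family: transit == family is false
  has a sponsor letter: yes → true
  prior overstay on record: no → false
  demonstrated funds ≤ 37254 USD: 146419 ≤ 37254 is false
  criminal record: yes → true
  stated purpose ∈ {tourism, transit}: transit is in the set → true
  biometrics captured: yes → true
  intended stay < 399 days: 637 < 399 is false
  return ticket booked: yes → true
Combine:
[1] false AND true = false
[2] false AND false = false
[3] true AND true = true
[4.1] NOT true = false
[4] false AND false AND true = false
[root] false OR false OR true OR false = true
Overall: true → granted

Granted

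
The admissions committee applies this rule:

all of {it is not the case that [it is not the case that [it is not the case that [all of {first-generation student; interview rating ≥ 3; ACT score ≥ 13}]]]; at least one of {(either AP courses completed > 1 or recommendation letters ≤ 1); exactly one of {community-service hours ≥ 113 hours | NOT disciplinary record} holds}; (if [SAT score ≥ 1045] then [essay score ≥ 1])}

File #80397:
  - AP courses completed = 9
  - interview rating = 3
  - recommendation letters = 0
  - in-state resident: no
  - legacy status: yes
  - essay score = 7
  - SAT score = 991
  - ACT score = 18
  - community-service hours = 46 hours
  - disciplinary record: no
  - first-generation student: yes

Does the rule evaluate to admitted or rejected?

Atomic conditions:
  first-generation student: yes → true
  interview rating ≥ 3: 3 ≥ 3 is true
  ACT score ≥ 13: 18 ≥ 13 is true
  AP courses completed > 1: 9 > 1 is true
  recommendation letters ≤ 1: 0 ≤ 1 is true
  community-service hours ≥ 113 hours: 46 ≥ 113 is false
  NOT disciplinary record: no → true
  SAT score ≥ 1045: 991 ≥ 1045 is false
  essay score ≥ 1: 7 ≥ 1 is true
Combine:
[1.1.1.1] true AND true AND true = true
[1.1.1] NOT true = false
[1.1] NOT false = true
[1] NOT true = false
[2.1] true OR true = true
[2.2] exactly-one(false, true) = true
[2] true OR true = true
[3] false → true (antecedent false ⇒ implication holds) = true
[root] false AND true AND true = false
Overall: false → rejected

Rejected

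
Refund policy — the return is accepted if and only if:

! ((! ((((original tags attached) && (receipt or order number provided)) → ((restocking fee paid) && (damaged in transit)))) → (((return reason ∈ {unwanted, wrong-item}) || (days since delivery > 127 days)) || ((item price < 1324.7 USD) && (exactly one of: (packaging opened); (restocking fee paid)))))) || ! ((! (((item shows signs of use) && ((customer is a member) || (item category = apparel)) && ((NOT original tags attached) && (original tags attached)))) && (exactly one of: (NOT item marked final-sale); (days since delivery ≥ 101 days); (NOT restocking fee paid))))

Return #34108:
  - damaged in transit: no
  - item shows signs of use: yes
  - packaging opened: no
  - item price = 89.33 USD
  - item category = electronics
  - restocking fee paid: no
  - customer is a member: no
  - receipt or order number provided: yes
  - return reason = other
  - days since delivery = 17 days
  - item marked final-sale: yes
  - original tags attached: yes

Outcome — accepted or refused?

Accepted

Atomic conditions:
  original tags attached: yes → true
  receipt or order number provided: yes → true
  restocking fee paid: no → false
  damaged in transit: no → false
  return reason ∈ {unwanted, wrong-item}: other is not in the set → false
  days since delivery > 127 days: 17 > 127 is false
  item price < 1324.7 USD: 89.33 < 1324.7 is true
  packaging opened: no → false
  item shows signs of use: yes → true
  customer is a member: no → false
  item category = apparel: electronics == apparel is false
  NOT original tags attached: yes → false
  NOT item marked final-sale: yes → false
  days since delivery ≥ 101 days: 17 ≥ 101 is false
  NOT restocking fee paid: no → true
Combine:
[1.1.1.1.1] true AND true = true
[1.1.1.1.2] false AND false = false
[1.1.1.1] true → false = false
[1.1.1] NOT false = true
[1.1.2.1] false OR false = false
[1.1.2.2.2] exactly-one(false, false) = false
[1.1.2.2] true AND false = false
[1.1.2] false OR false = false
[1.1] true → false = false
[1] NOT false = true
[2.1.1.1.2] false OR false = false
[2.1.1.1.3] false AND true = false
[2.1.1.1] true AND false AND false = false
[2.1.1] NOT false = true
[2.1.2] exactly-one(false, false, true) = true
[2.1] true AND true = true
[2] NOT true = false
[root] true OR false = true
Overall: true → accepted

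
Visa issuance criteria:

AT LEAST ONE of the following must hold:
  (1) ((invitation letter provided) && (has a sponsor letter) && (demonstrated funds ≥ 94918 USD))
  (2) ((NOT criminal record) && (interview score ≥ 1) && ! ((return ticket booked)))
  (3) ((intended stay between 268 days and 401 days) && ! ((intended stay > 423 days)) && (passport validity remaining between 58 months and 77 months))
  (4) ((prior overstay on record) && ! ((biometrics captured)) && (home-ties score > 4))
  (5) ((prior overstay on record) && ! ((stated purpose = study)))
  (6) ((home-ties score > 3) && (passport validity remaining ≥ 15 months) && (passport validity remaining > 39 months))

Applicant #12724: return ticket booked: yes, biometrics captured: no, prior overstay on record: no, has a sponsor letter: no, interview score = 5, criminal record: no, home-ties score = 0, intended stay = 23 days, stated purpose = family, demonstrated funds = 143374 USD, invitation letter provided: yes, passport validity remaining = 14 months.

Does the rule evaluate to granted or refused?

Atomic conditions:
  invitation letter provided: yes → true
  has a sponsor letter: no → false
  demonstrated funds ≥ 94918 USD: 143374 ≥ 94918 is true
  NOT criminal record: no → true
  interview score ≥ 1: 5 ≥ 1 is true
  return ticket booked: yes → true
  intended stay between 268 days and 401 days: 23 in [268, 401] is false
  intended stay > 423 days: 23 > 423 is false
  passport validity remaining between 58 months and 77 months: 14 in [58, 77] is false
  prior overstay on record: no → false
  biometrics captured: no → false
  home-ties score > 4: 0 > 4 is false
  stated purpose = study: family == study is false
  home-ties score > 3: 0 > 3 is false
  passport validity remaining ≥ 15 months: 14 ≥ 15 is false
  passport validity remaining > 39 months: 14 > 39 is false
Combine:
[1] true AND false AND true = false
[2.3] NOT true = false
[2] true AND true AND false = false
[3.2] NOT false = true
[3] false AND true AND false = false
[4.2] NOT false = true
[4] false AND true AND false = false
[5.2] NOT false = true
[5] false AND true = false
[6] false AND false AND false = false
[root] false OR false OR false OR false OR false OR false = false
Overall: false → refused

Refused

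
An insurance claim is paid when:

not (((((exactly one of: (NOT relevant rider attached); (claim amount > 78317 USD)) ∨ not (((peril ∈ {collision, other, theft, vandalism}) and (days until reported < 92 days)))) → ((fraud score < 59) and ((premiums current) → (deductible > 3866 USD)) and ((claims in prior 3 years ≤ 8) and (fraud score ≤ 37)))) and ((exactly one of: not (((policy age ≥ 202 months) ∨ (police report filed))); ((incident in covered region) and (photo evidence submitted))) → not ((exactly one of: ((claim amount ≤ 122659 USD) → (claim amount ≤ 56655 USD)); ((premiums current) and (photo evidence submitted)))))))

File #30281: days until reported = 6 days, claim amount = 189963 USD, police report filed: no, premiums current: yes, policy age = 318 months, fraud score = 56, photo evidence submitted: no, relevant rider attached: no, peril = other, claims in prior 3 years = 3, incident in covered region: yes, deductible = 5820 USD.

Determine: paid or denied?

Atomic conditions:
  NOT relevant rider attached: no → true
  claim amount > 78317 USD: 189963 > 78317 is true
  peril ∈ {collision, other, theft, vandalism}: other is in the set → true
  days until reported < 92 days: 6 < 92 is true
  fraud score < 59: 56 < 59 is true
  premiums current: yes → true
  deductible > 3866 USD: 5820 > 3866 is true
  claims in prior 3 years ≤ 8: 3 ≤ 8 is true
  fraud score ≤ 37: 56 ≤ 37 is false
  policy age ≥ 202 months: 318 ≥ 202 is true
  police report filed: no → false
  incident in covered region: yes → true
  photo evidence submitted: no → false
  claim amount ≤ 122659 USD: 189963 ≤ 122659 is false
  claim amount ≤ 56655 USD: 189963 ≤ 56655 is false
Combine:
[1.1.1.1] exactly-one(true, true) = false
[1.1.1.2.1] true AND true = true
[1.1.1.2] NOT true = false
[1.1.1] false OR false = false
[1.1.2.2] true → true = true
[1.1.2.3] true AND false = false
[1.1.2] true AND true AND false = false
[1.1] false → false (antecedent false ⇒ implication holds) = true
[1.2.1.1.1] true OR false = true
[1.2.1.1] NOT true = false
[1.2.1.2] true AND false = false
[1.2.1] exactly-one(false, false) = false
[1.2.2.1.1] false → false (antecedent false ⇒ implication holds) = true
[1.2.2.1.2] true AND false = false
[1.2.2.1] exactly-one(true, false) = true
[1.2.2] NOT true = false
[1.2] false → false (antecedent false ⇒ implication holds) = true
[1] true AND true = true
[root] NOT true = false
Overall: false → denied

Denied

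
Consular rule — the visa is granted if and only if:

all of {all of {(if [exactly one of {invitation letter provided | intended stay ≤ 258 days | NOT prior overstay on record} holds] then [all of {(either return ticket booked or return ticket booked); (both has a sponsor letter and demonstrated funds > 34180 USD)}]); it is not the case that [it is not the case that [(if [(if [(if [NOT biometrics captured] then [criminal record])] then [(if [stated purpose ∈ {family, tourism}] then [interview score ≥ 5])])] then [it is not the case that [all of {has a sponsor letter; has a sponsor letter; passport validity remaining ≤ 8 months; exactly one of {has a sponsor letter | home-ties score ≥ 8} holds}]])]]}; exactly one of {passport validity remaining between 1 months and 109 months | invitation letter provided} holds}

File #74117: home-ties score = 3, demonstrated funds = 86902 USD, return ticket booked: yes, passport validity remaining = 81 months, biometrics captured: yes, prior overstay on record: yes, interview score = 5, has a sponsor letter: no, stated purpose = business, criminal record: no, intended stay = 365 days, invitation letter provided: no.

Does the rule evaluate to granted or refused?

Granted

Atomic conditions:
  invitation letter provided: no → false
  intended stay ≤ 258 days: 365 ≤ 258 is false
  NOT prior overstay on record: yes → false
  return ticket booked: yes → true
  has a sponsor letter: no → false
  demonstrated funds > 34180 USD: 86902 > 34180 is true
  NOT biometrics captured: yes → false
  criminal record: no → false
  stated purpose ∈ {family, tourism}: business is not in the set → false
  interview score ≥ 5: 5 ≥ 5 is true
  passport validity remaining ≤ 8 months: 81 ≤ 8 is false
  home-ties score ≥ 8: 3 ≥ 8 is false
  passport validity remaining between 1 months and 109 months: 81 in [1, 109] is true
Combine:
[1.1.1] exactly-one(false, false, false) = false
[1.1.2.1] true OR true = true
[1.1.2.2] false AND true = false
[1.1.2] true AND false = false
[1.1] false → false (antecedent false ⇒ implication holds) = true
[1.2.1.1.1.1] false → false (antecedent false ⇒ implication holds) = true
[1.2.1.1.1.2] false → true (antecedent false ⇒ implication holds) = true
[1.2.1.1.1] true → true = true
[1.2.1.1.2.1.4] exactly-one(false, false) = false
[1.2.1.1.2.1] false AND false AND false AND false = false
[1.2.1.1.2] NOT false = true
[1.2.1.1] true → true = true
[1.2.1] NOT true = false
[1.2] NOT false = true
[1] true AND true = true
[2] exactly-one(true, false) = true
[root] true AND true = true
Overall: true → granted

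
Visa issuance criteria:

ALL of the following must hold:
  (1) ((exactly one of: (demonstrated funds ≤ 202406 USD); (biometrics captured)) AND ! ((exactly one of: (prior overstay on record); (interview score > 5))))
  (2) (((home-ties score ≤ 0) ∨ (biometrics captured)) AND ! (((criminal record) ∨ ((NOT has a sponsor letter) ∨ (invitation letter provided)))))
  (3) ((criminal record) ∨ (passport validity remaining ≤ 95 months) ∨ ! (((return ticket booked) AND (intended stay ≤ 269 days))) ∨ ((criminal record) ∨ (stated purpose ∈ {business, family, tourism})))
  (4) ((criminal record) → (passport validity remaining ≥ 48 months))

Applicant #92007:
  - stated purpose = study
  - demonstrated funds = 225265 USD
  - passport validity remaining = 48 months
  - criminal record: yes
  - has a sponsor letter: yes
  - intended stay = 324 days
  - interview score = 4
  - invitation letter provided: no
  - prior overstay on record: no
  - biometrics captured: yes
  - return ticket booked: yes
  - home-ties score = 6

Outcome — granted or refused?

Atomic conditions:
  demonstrated funds ≤ 202406 USD: 225265 ≤ 202406 is false
  biometrics captured: yes → true
  prior overstay on record: no → false
  interview score > 5: 4 > 5 is false
  home-ties score ≤ 0: 6 ≤ 0 is false
  criminal record: yes → true
  NOT has a sponsor letter: yes → false
  invitation letter provided: no → false
  passport validity remaining ≤ 95 months: 48 ≤ 95 is true
  return ticket booked: yes → true
  intended stay ≤ 269 days: 324 ≤ 269 is false
  stated purpose ∈ {business, family, tourism}: study is not in the set → false
  passport validity remaining ≥ 48 months: 48 ≥ 48 is true
Combine:
[1.1] exactly-one(false, true) = true
[1.2.1] exactly-one(false, false) = false
[1.2] NOT false = true
[1] true AND true = true
[2.1] false OR true = true
[2.2.1.2] false OR false = false
[2.2.1] true OR false = true
[2.2] NOT true = false
[2] true AND false = false
[3.3.1] true AND false = false
[3.3] NOT false = true
[3.4] true OR false = true
[3] true OR true OR true OR true = true
[4] true → true = true
[root] true AND false AND true AND true = false
Overall: false → refused

Refused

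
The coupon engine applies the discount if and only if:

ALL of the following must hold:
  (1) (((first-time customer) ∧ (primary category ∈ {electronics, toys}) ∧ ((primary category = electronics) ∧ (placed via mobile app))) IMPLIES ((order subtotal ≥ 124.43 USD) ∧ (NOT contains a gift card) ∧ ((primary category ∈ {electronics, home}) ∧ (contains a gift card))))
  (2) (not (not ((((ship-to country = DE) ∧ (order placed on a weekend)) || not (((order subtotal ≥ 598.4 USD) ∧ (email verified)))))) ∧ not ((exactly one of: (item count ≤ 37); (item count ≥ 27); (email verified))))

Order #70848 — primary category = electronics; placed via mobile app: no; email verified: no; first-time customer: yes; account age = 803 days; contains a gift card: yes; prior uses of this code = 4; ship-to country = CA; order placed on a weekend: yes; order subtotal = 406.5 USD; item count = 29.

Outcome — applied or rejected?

Applied

Atomic conditions:
  first-time customer: yes → true
  primary category ∈ {electronics, toys}: electronics is in the set → true
  primary category = electronics: electronics == electronics is true
  placed via mobile app: no → false
  order subtotal ≥ 124.43 USD: 406.5 ≥ 124.43 is true
  NOT contains a gift card: yes → false
  primary category ∈ {electronics, home}: electronics is in the set → true
  contains a gift card: yes → true
  ship-to country = DE: CA == DE is false
  order placed on a weekend: yes → true
  order subtotal ≥ 598.4 USD: 406.5 ≥ 598.4 is false
  email verified: no → false
  item count ≤ 37: 29 ≤ 37 is true
  item count ≥ 27: 29 ≥ 27 is true
Combine:
[1.1.3] true AND false = false
[1.1] true AND true AND false = false
[1.2.3] true AND true = true
[1.2] true AND false AND true = false
[1] false → false (antecedent false ⇒ implication holds) = true
[2.1.1.1.1] false AND true = false
[2.1.1.1.2.1] false AND false = false
[2.1.1.1.2] NOT false = true
[2.1.1.1] false OR true = true
[2.1.1] NOT true = false
[2.1] NOT false = true
[2.2.1] exactly-one(true, true, false) = false
[2.2] NOT false = true
[2] true AND true = true
[root] true AND true = true
Overall: true → applied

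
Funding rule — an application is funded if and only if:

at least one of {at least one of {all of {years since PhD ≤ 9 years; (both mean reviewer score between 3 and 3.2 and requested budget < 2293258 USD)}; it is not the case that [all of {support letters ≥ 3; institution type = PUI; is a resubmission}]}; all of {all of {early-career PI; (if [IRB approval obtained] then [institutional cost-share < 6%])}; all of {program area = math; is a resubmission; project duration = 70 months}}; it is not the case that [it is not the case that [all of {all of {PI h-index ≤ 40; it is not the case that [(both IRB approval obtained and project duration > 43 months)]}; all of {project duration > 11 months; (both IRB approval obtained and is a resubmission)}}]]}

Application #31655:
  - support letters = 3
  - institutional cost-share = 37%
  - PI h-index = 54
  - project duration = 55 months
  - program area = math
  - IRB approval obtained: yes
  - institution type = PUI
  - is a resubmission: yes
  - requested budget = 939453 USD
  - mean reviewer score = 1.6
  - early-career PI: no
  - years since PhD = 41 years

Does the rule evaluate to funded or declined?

Atomic conditions:
  years since PhD ≤ 9 years: 41 ≤ 9 is false
  mean reviewer score between 3 and 3.2: 1.6 in [3, 3.2] is false
  requested budget < 2293258 USD: 939453 < 2293258 is true
  support letters ≥ 3: 3 ≥ 3 is true
  institution type = PUI: PUI == PUI is true
  is a resubmission: yes → true
  early-career PI: no → false
  IRB approval obtained: yes → true
  institutional cost-share < 6%: 37 < 6 is false
  program area = math: math == math is true
  project duration = 70 months: 55 == 70 is false
  PI h-index ≤ 40: 54 ≤ 40 is false
  project duration > 43 months: 55 > 43 is true
  project duration > 11 months: 55 > 11 is true
Combine:
[1.1.2] false AND true = false
[1.1] false AND false = false
[1.2.1] true AND true AND true = true
[1.2] NOT true = false
[1] false OR false = false
[2.1.2] true → false = false
[2.1] false AND false = false
[2.2] true AND true AND false = false
[2] false AND false = false
[3.1.1.1.2.1] true AND true = true
[3.1.1.1.2] NOT true = false
[3.1.1.1] false AND false = false
[3.1.1.2.2] true AND true = true
[3.1.1.2] true AND true = true
[3.1.1] false AND true = false
[3.1] NOT false = true
[3] NOT true = false
[root] false OR false OR false = false
Overall: false → declined

Declined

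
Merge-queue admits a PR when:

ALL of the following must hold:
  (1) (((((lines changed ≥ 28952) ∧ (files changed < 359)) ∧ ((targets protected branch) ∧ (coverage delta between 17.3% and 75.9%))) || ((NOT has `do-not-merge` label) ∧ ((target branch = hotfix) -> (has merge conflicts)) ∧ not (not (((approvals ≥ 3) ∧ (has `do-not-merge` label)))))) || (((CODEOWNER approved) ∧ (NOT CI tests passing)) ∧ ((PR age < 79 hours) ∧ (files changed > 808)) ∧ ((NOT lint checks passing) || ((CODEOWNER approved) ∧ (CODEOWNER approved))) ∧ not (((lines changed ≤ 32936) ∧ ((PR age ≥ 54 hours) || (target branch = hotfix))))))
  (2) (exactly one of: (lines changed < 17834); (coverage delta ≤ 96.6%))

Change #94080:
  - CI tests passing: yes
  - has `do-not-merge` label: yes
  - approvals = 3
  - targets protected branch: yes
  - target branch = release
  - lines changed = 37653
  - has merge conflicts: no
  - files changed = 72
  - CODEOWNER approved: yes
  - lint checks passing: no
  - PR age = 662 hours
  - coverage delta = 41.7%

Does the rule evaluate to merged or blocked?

Atomic conditions:
  lines changed ≥ 28952: 37653 ≥ 28952 is true
  files changed < 359: 72 < 359 is true
  targets protected branch: yes → true
  coverage delta between 17.3% and 75.9%: 41.7 in [17.3, 75.9] is true
  NOT has `do-not-merge` label: yes → false
  target branch = hotfix: release == hotfix is false
  has merge conflicts: no → false
  approvals ≥ 3: 3 ≥ 3 is true
  has `do-not-merge` label: yes → true
  CODEOWNER approved: yes → true
  NOT CI tests passing: yes → false
  PR age < 79 hours: 662 < 79 is false
  files changed > 808: 72 > 808 is false
  NOT lint checks passing: no → true
  lines changed ≤ 32936: 37653 ≤ 32936 is false
  PR age ≥ 54 hours: 662 ≥ 54 is true
  lines changed < 17834: 37653 < 17834 is false
  coverage delta ≤ 96.6%: 41.7 ≤ 96.6 is true
Combine:
[1.1.1.1] true AND true = true
[1.1.1.2] true AND true = true
[1.1.1] true AND true = true
[1.1.2.2] false → false (antecedent false ⇒ implication holds) = true
[1.1.2.3.1.1] true AND true = true
[1.1.2.3.1] NOT true = false
[1.1.2.3] NOT false = true
[1.1.2] false AND true AND true = false
[1.1] true OR false = true
[1.2.1] true AND false = false
[1.2.2] false AND false = false
[1.2.3.2] true AND true = true
[1.2.3] true OR true = true
[1.2.4.1.2] true OR false = true
[1.2.4.1] false AND true = false
[1.2.4] NOT false = true
[1.2] false AND false AND true AND true = false
[1] true OR false = true
[2] exactly-one(false, true) = true
[root] true AND true = true
Overall: true → merged

Merged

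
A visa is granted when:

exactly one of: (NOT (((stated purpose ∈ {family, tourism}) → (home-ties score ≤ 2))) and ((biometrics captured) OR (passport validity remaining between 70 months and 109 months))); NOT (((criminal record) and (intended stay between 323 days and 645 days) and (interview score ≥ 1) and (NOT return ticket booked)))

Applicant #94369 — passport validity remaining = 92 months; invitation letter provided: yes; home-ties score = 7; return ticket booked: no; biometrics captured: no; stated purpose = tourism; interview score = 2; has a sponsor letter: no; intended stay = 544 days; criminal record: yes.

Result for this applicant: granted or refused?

Granted

Atomic conditions:
  stated purpose ∈ {family, tourism}: tourism is in the set → true
  home-ties score ≤ 2: 7 ≤ 2 is false
  biometrics captured: no → false
  passport validity remaining between 70 months and 109 months: 92 in [70, 109] is true
  criminal record: yes → true
  intended stay between 323 days and 645 days: 544 in [323, 645] is true
  interview score ≥ 1: 2 ≥ 1 is true
  NOT return ticket booked: no → true
Combine:
[1.1.1] true → false = false
[1.1] NOT false = true
[1.2] false OR true = true
[1] true AND true = true
[2.1] true AND true AND true AND true = true
[2] NOT true = false
[root] exactly-one(true, false) = true
Overall: true → granted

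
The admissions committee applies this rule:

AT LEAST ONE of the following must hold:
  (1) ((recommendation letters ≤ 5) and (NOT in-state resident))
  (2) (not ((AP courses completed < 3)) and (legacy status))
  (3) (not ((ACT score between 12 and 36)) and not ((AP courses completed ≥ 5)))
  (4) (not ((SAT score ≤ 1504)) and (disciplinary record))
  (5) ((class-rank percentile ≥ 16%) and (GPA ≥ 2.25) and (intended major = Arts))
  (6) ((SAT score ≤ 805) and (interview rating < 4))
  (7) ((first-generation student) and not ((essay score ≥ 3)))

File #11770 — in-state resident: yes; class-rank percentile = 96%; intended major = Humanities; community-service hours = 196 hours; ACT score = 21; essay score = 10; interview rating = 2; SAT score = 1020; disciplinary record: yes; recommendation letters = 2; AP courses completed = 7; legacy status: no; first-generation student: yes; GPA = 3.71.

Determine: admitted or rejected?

Atomic conditions:
  recommendation letters ≤ 5: 2 ≤ 5 is true
  NOT in-state resident: yes → false
  AP courses completed < 3: 7 < 3 is false
  legacy status: no → false
  ACT score between 12 and 36: 21 in [12, 36] is true
  AP courses completed ≥ 5: 7 ≥ 5 is true
  SAT score ≤ 1504: 1020 ≤ 1504 is true
  disciplinary record: yes → true
  class-rank percentile ≥ 16%: 96 ≥ 16 is true
  GPA ≥ 2.25: 3.71 ≥ 2.25 is true
  intended major = Arts: Humanities == Arts is false
  SAT score ≤ 805: 1020 ≤ 805 is false
  interview rating < 4: 2 < 4 is true
  first-generation student: yes → true
  essay score ≥ 3: 10 ≥ 3 is true
Combine:
[1] true AND false = false
[2.1] NOT false = true
[2] true AND false = false
[3.1] NOT true = false
[3.2] NOT true = false
[3] false AND false = false
[4.1] NOT true = false
[4] false AND true = false
[5] true AND true AND false = false
[6] false AND true = false
[7.2] NOT true = false
[7] true AND false = false
[root] false OR false OR false OR false OR false OR false OR false = false
Overall: false → rejected

Rejected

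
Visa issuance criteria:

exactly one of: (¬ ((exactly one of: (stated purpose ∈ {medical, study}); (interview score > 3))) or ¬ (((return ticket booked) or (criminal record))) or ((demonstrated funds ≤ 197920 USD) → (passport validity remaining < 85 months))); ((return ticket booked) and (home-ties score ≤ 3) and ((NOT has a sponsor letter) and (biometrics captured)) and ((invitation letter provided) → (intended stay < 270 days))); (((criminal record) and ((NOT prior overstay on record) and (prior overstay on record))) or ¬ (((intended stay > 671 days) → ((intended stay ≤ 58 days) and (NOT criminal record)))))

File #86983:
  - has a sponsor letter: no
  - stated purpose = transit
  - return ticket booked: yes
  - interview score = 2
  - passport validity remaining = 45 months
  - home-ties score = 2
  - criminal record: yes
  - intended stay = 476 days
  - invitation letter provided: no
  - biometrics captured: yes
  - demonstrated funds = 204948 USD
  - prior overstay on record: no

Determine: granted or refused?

Atomic conditions:
  stated purpose ∈ {medical, study}: transit is not in the set → false
  interview score > 3: 2 > 3 is false
  return ticket booked: yes → true
  criminal record: yes → true
  demonstrated funds ≤ 197920 USD: 204948 ≤ 197920 is false
  passport validity remaining < 85 months: 45 < 85 is true
  home-ties score ≤ 3: 2 ≤ 3 is true
  NOT has a sponsor letter: no → true
  biometrics captured: yes → true
  invitation letter provided: no → false
  intended stay < 270 days: 476 < 270 is false
  NOT prior overstay on record: no → true
  prior overstay on record: no → false
  intended stay > 671 days: 476 > 671 is false
  intended stay ≤ 58 days: 476 ≤ 58 is false
  NOT criminal record: yes → false
Combine:
[1.1.1] exactly-one(false, false) = false
[1.1] NOT false = true
[1.2.1] true OR true = true
[1.2] NOT true = false
[1.3] false → true (antecedent false ⇒ implication holds) = true
[1] true OR false OR true = true
[2.3] true AND true = true
[2.4] false → false (antecedent false ⇒ implication holds) = true
[2] true AND true AND true AND true = true
[3.1.2] true AND false = false
[3.1] true AND false = false
[3.2.1.2] false AND false = false
[3.2.1] false → false (antecedent false ⇒ implication holds) = true
[3.2] NOT true = false
[3] false OR false = false
[root] exactly-one(true, true, false) = false
Overall: false → refused

Refused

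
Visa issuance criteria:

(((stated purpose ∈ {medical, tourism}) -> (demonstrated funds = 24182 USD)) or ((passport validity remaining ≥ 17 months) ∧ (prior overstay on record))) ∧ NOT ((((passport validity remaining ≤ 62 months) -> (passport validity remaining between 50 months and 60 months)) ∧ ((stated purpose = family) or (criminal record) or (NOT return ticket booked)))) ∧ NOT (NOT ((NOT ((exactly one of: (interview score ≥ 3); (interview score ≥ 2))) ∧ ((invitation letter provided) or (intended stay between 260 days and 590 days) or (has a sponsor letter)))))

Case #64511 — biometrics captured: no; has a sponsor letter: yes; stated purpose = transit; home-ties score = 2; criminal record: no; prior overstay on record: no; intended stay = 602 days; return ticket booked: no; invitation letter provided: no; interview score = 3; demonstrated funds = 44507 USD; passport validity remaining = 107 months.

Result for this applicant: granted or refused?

Atomic conditions:
  stated purpose ∈ {medical, tourism}: transit is not in the set → false
  demonstrated funds = 24182 USD: 44507 == 24182 is false
  passport validity remaining ≥ 17 months: 107 ≥ 17 is true
  prior overstay on record: no → false
  passport validity remaining ≤ 62 months: 107 ≤ 62 is false
  passport validity remaining between 50 months and 60 months: 107 in [50, 60] is false
  stated purpose = family: transit == family is false
  criminal record: no → false
  NOT return ticket booked: no → true
  interview score ≥ 3: 3 ≥ 3 is true
  interview score ≥ 2: 3 ≥ 2 is true
  invitation letter provided: no → false
  intended stay between 260 days and 590 days: 602 in [260, 590] is false
  has a sponsor letter: yes → true
Combine:
[1.1] false → false (antecedent false ⇒ implication holds) = true
[1.2] true AND false = false
[1] true OR false = true
[2.1.1] false → false (antecedent false ⇒ implication holds) = true
[2.1.2] false OR false OR true = true
[2.1] true AND true = true
[2] NOT true = false
[3.1.1.1.1] exactly-one(true, true) = false
[3.1.1.1] NOT false = true
[3.1.1.2] false OR false OR true = true
[3.1.1] true AND true = true
[3.1] NOT true = false
[3] NOT false = true
[root] true AND false AND true = false
Overall: false → refused

Refused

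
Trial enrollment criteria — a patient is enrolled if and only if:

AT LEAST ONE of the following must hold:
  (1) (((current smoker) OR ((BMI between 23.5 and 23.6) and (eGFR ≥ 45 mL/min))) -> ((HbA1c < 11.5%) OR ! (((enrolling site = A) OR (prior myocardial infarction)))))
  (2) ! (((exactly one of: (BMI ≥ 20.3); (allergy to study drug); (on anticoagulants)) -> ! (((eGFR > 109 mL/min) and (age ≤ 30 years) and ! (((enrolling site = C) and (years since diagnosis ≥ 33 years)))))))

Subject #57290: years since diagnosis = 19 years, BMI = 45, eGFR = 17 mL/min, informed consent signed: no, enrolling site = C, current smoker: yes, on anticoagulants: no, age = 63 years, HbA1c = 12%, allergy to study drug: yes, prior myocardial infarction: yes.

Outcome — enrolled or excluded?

Atomic conditions:
  current smoker: yes → true
  BMI between 23.5 and 23.6: 45 in [23.5, 23.6] is false
  eGFR ≥ 45 mL/min: 17 ≥ 45 is false
  HbA1c < 11.5%: 12 < 11.5 is false
  enrolling site = A: C == A is false
  prior myocardial infarction: yes → true
  BMI ≥ 20.3: 45 ≥ 20.3 is true
  allergy to study drug: yes → true
  on anticoagulants: no → false
  eGFR > 109 mL/min: 17 > 109 is false
  age ≤ 30 years: 63 ≤ 30 is false
  enrolling site = C: C == C is true
  years since diagnosis ≥ 33 years: 19 ≥ 33 is false
Combine:
[1.1.2] false AND false = false
[1.1] true OR false = true
[1.2.2.1] false OR true = true
[1.2.2] NOT true = false
[1.2] false OR false = false
[1] true → false = false
[2.1.1] exactly-one(true, true, false) = false
[2.1.2.1.3.1] true AND false = false
[2.1.2.1.3] NOT false = true
[2.1.2.1] false AND false AND true = false
[2.1.2] NOT false = true
[2.1] false → true (antecedent false ⇒ implication holds) = true
[2] NOT true = false
[root] false OR false = false
Overall: false → excluded

Excluded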